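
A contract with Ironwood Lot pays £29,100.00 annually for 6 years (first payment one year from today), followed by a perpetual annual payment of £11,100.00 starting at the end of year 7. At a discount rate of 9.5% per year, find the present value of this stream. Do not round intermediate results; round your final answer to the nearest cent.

£196398.96

PV of 6-year annuity: £29,100.00 × [1 − (1+0.095)^−6] / 0.095 = 128616.91844
Perpetuity value at year 6: £11,100.00 / 0.095 = 116842.10526
PV of perpetuity: 116842.10526 / (1+0.095)^6 = 67782.04359
Total PV = 128616.91844 + 67782.04359 = 196398.96203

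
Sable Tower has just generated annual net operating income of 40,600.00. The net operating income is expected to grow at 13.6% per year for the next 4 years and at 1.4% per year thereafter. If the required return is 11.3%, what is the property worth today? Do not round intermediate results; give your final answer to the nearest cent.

D_1 = 46121.60000
D_2 = 52394.13760
D_3 = 59519.74031
D_4 = 67614.42500
Terminal value at year 4: TV = D_4×(1+g_2)/(r−g_2) = 68561.02695/0.099 = 692535.62572
P_0 = D_1/(1+r)^1 + D_2/(1+r)^2 + D_3/(1+r)^3 + D_4/(1+r)^4 + TV/(1+r)^4
    = 41438.99371 + 42295.32512 + 43169.35250 + 44061.44155 + 451295.97705 = 622261.08992

622261.09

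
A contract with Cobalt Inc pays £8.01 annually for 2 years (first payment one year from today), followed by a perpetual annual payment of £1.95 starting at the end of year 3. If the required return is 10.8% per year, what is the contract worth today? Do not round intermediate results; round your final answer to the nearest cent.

PV of 2-year annuity: £8.01 × [1 − (1+0.108)^−2] / 0.108 = 13.75383
Perpetuity value at year 2: £1.95 / 0.108 = 18.05556
PV of perpetuity: 18.05556 / (1+0.108)^2 = 14.70725
Total PV = 13.75383 + 14.70725 = 28.46107

£28.46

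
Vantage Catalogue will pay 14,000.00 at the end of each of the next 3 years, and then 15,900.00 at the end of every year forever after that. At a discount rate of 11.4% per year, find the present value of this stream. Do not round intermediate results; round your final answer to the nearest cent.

134862.74

PV of 3-year annuity: 14,000.00 × [1 − (1+0.114)^−3] / 0.114 = 33975.39150
Perpetuity value at year 3: 15,900.00 / 0.114 = 139473.68421
PV of perpetuity: 139473.68421 / (1+0.114)^3 = 100887.34672
Total PV = 33975.39150 + 100887.34672 = 134862.73822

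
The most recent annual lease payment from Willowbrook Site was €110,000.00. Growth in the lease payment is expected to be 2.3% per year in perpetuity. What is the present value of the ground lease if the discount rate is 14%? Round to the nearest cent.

€961794.87

D₁ = D₀ × (1 + g) = €110,000.00 × 1.023 = €112,530.0000
Growing perpetuity: P = D₁ / (r − g) = €112,530.0000 / (0.14 − 0.023) = €961,794.87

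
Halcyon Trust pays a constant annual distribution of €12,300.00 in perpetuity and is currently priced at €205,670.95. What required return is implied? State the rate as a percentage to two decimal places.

5.98%

P = C/r ⇒ r = C/P = €12,300.00/€205,670.95 = 0.059804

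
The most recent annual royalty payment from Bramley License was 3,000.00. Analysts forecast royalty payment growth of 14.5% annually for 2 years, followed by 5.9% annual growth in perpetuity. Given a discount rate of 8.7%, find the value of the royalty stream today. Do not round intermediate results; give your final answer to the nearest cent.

132384.51

D_1 = 3435.00000
D_2 = 3933.07500
Terminal value at year 2: TV = D_2×(1+g_2)/(r−g_2) = 4165.12643/0.028 = 148754.51518
P_0 = D_1/(1+r)^1 + D_2/(1+r)^2 + TV/(1+r)^2
    = 3160.07360 + 3328.68838 + 125895.74979 = 132384.51176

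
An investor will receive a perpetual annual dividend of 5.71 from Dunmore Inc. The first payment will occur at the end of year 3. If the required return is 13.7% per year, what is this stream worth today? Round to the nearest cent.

32.24

Value at end of year 2: C / r = 5.71 / 0.137 = 41.6788
Discount to today: PV = 41.6788 / (1 + 0.137)^2 = 41.6788 / 1.292769 = 32.24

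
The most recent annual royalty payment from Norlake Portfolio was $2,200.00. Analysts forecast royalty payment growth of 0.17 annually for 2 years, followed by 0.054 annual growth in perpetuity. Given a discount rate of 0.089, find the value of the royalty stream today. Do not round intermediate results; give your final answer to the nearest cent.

$81376.62

D_1 = 2574.00000
D_2 = 3011.58000
Terminal value at year 2: TV = D_2×(1+g_2)/(r−g_2) = 3174.20532/0.035 = 90691.58057
P_0 = D_1/(1+r)^1 + D_2/(1+r)^2 + TV/(1+r)^2
    = 2363.63636 + 2539.44403 + 76473.54299 = 81376.62338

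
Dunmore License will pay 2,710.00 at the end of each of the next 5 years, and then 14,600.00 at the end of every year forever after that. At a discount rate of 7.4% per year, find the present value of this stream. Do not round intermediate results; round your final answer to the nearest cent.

149063.66

PV of 5-year annuity: 2,710.00 × [1 − (1+0.074)^−5] / 0.074 = 10993.53611
Perpetuity value at year 5: 14,600.00 / 0.074 = 197297.29730
PV of perpetuity: 197297.29730 / (1+0.074)^5 = 138070.12856
Total PV = 10993.53611 + 138070.12856 = 149063.66468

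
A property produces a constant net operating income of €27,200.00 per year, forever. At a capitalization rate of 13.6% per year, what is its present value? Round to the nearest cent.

Level perpetuity: PV = C / r = €27,200.00 / 0.136 = €200,000.00

€200000.00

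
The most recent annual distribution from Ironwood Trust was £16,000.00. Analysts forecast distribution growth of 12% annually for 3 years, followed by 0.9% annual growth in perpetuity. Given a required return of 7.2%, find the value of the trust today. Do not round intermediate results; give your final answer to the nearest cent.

£344668.70

D_1 = 17920.00000
D_2 = 20070.40000
D_3 = 22478.84800
Terminal value at year 3: TV = D_3×(1+g_2)/(r−g_2) = 22681.15763/0.063 = 360018.37511
P_0 = D_1/(1+r)^1 + D_2/(1+r)^2 + D_3/(1+r)^3 + TV/(1+r)^3
    = 16716.41791 + 17464.91423 + 18246.92532 + 292240.43885 = 344668.69632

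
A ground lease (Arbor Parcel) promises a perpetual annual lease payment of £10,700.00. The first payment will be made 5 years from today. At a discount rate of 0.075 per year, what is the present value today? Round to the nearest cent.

£106828.88

Value at end of year 4: C / r = £10,700.00 / 0.075 = £142,666.6667
Discount to today: PV = £142,666.6667 / (1 + 0.075)^4 = £142,666.6667 / 1.335469 = £106,828.88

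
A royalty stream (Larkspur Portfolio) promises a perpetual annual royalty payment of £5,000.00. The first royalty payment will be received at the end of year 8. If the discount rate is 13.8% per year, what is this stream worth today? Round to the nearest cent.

£14658.69

Value at end of year 7: C / r = £5,000.00 / 0.138 = £36,231.8841
Discount to today: PV = £36,231.8841 / (1 + 0.138)^7 = £36,231.8841 / 2.471700 = £14,658.69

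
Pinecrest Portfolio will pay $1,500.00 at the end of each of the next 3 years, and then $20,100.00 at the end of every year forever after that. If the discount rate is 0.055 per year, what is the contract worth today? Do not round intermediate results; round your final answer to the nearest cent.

PV of 3-year annuity: $1,500.00 × [1 − (1+0.055)^−3] / 0.055 = 4046.90007
Perpetuity value at year 3: $20,100.00 / 0.055 = 365454.54545
PV of perpetuity: 365454.54545 / (1+0.055)^3 = 311226.08455
Total PV = 4046.90007 + 311226.08455 = 315272.98461

$315272.98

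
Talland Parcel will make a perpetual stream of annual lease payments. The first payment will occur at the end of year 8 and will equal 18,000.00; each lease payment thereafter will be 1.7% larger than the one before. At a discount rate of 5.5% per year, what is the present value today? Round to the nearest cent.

325627.96

Value at end of year 7: C₁ / (r − g) = 18,000.00 / (0.055 − 0.017) = 473,684.2105
Discount to today: PV = 473,684.2105 / (1 + 0.055)^7 = 473,684.2105 / 1.454679 = 325,627.96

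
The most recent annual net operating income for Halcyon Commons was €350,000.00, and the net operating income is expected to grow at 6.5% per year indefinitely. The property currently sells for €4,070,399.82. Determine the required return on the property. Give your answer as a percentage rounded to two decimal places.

D₁ = €350,000.00 × 1.065 = €372,750.0000
P = D₁/(r − g) ⇒ r = D₁/P + g = €372,750.0000/€4,070,399.82 + 0.065 = 0.091576 + 0.065 = 0.156576

15.66%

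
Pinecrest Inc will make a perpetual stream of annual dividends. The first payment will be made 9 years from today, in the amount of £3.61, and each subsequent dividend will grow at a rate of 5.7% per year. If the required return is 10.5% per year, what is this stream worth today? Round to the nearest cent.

Value at end of year 8: C₁ / (r − g) = £3.61 / (0.105 − 0.057) = £75.2083
Discount to today: PV = £75.2083 / (1 + 0.105)^8 = £75.2083 / 2.222789 = £33.84

£33.84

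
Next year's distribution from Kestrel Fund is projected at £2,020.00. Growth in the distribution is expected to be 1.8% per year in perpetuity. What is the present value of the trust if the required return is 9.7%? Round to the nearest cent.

Growing perpetuity: P = D₁ / (r − g) = £2,020.0000 / (0.097 − 0.018) = £25,569.62

£25569.62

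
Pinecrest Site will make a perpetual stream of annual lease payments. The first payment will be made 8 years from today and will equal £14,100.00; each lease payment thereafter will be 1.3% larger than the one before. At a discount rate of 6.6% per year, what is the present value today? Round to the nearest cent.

Value at end of year 7: C₁ / (r − g) = £14,100.00 / (0.066 − 0.013) = £266,037.7358
Discount to today: PV = £266,037.7358 / (1 + 0.066)^7 = £266,037.7358 / 1.564229 = £170,075.91

£170075.91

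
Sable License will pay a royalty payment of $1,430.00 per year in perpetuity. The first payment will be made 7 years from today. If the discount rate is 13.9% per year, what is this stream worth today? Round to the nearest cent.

Value at end of year 6: C / r = $1,430.00 / 0.139 = $10,287.7698
Discount to today: PV = $10,287.7698 / (1 + 0.139)^6 = $10,287.7698 / 2.183445 = $4,711.71

$4711.71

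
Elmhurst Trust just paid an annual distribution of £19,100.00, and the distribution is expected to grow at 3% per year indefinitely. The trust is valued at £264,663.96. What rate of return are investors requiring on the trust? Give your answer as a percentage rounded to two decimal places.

D₁ = £19,100.00 × 1.03 = £19,673.0000
P = D₁/(r − g) ⇒ r = D₁/P + g = £19,673.0000/£264,663.96 + 0.03 = 0.074332 + 0.03 = 0.104332

10.43%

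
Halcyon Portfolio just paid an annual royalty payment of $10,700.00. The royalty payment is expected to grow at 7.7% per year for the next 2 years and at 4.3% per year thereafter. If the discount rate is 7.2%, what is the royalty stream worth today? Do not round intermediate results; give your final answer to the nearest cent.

D_1 = 11523.90000
D_2 = 12411.24030
Terminal value at year 2: TV = D_2×(1+g_2)/(r−g_2) = 12944.92363/0.029 = 446376.67700
P_0 = D_1/(1+r)^1 + D_2/(1+r)^2 + TV/(1+r)^2
    = 10749.90672 + 10800.04621 + 388429.24805 = 409979.20098

$409979.20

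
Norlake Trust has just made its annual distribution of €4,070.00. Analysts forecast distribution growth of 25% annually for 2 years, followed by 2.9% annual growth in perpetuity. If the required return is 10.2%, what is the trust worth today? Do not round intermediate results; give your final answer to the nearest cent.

€83668.08

D_1 = 5087.50000
D_2 = 6359.37500
Terminal value at year 2: TV = D_2×(1+g_2)/(r−g_2) = 6543.79688/0.073 = 89641.05308
P_0 = D_1/(1+r)^1 + D_2/(1+r)^2 + TV/(1+r)^2
    = 4616.60617 + 5236.62224 + 73814.85328 = 83668.08169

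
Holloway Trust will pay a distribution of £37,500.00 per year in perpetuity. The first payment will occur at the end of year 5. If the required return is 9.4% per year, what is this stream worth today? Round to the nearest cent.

£278505.72

Value at end of year 4: C / r = £37,500.00 / 0.094 = £398,936.1702
Discount to today: PV = £398,936.1702 / (1 + 0.094)^4 = £398,936.1702 / 1.432416 = £278,505.72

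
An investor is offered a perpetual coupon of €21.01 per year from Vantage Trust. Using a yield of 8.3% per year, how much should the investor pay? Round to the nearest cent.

€253.13

Level perpetuity: PV = C / r = €21.01 / 0.083 = €253.13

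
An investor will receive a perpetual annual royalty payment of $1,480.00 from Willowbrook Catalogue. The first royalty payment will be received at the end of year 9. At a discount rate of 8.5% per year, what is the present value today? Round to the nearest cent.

Value at end of year 8: C / r = $1,480.00 / 0.085 = $17,411.7647
Discount to today: PV = $17,411.7647 / (1 + 0.085)^8 = $17,411.7647 / 1.920604 = $9,065.77

$9065.77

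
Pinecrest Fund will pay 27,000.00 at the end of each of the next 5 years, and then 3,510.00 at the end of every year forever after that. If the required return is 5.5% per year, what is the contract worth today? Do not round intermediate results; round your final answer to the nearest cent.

164127.16

PV of 5-year annuity: 27,000.00 × [1 − (1+0.055)^−5] / 0.055 = 115297.68084
Perpetuity value at year 5: 3,510.00 / 0.055 = 63818.18182
PV of perpetuity: 63818.18182 / (1+0.055)^5 = 48829.48331
Total PV = 115297.68084 + 48829.48331 = 164127.16415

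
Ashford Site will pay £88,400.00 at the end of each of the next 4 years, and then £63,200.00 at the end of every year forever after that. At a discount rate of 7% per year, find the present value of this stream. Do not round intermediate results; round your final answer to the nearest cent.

£988214.87

PV of 4-year annuity: £88,400.00 × [1 − (1+0.07)^−4] / 0.07 = 299429.47507
Perpetuity value at year 4: £63,200.00 / 0.07 = 902857.14286
PV of perpetuity: 902857.14286 / (1+0.07)^4 = 688785.39145
Total PV = 299429.47507 + 688785.39145 = 988214.86652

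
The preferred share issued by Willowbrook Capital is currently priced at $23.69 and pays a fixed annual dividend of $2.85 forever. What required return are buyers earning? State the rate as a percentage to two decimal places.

P = C/r ⇒ r = C/P = $2.85/$23.69 = 0.120304

12.03%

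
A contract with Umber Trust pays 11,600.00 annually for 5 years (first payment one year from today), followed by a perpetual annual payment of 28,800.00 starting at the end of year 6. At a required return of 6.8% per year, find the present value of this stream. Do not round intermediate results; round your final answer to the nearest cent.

352626.74

PV of 5-year annuity: 11,600.00 × [1 − (1+0.068)^−5] / 0.068 = 47818.07778
Perpetuity value at year 5: 28,800.00 / 0.068 = 423529.41176
PV of perpetuity: 423529.41176 / (1+0.068)^5 = 304808.66694
Total PV = 47818.07778 + 304808.66694 = 352626.74472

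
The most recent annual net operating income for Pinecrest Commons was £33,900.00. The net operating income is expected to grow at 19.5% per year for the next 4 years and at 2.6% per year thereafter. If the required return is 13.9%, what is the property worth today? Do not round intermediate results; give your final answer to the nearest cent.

D_1 = 40510.50000
D_2 = 48410.04750
D_3 = 57850.00676
D_4 = 69130.75808
Terminal value at year 4: TV = D_4×(1+g_2)/(r−g_2) = 70928.15779/0.113 = 627682.81231
P_0 = D_1/(1+r)^1 + D_2/(1+r)^2 + D_3/(1+r)^3 + D_4/(1+r)^4 + TV/(1+r)^4
    = 35566.72520 + 37315.39650 + 39150.04286 + 41074.89132 + 372945.47341 = 526052.52929

£526052.53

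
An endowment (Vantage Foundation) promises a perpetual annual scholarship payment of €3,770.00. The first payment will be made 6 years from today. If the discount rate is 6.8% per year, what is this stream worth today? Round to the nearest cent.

Value at end of year 5: C / r = €3,770.00 / 0.068 = €55,441.1765
Discount to today: PV = €55,441.1765 / (1 + 0.068)^5 = €55,441.1765 / 1.389493 = €39,900.30

€39900.30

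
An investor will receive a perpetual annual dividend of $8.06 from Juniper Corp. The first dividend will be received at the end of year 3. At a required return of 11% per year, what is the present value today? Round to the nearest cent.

Value at end of year 2: C / r = $8.06 / 0.11 = $73.2727
Discount to today: PV = $73.2727 / (1 + 0.11)^2 = $73.2727 / 1.232100 = $59.47

$59.47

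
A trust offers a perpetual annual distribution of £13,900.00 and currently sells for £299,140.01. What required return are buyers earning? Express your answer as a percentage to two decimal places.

P = C/r ⇒ r = C/P = £13,900.00/£299,140.01 = 0.046467

4.65%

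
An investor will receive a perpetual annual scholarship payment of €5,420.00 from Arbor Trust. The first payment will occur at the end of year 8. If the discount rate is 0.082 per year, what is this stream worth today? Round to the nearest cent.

Value at end of year 7: C / r = €5,420.00 / 0.082 = €66,097.5610
Discount to today: PV = €66,097.5610 / (1 + 0.082)^7 = €66,097.5610 / 1.736164 = €38,071.03

€38071.03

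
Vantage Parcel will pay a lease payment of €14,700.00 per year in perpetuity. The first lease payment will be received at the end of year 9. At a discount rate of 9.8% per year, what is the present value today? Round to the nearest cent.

Value at end of year 8: C / r = €14,700.00 / 0.098 = €150,000.0000
Discount to today: PV = €150,000.0000 / (1 + 0.098)^8 = €150,000.0000 / 2.112607 = €71,002.32

€71002.32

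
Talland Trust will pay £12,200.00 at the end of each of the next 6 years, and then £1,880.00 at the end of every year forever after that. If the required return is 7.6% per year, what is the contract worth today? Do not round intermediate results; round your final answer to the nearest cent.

PV of 6-year annuity: £12,200.00 × [1 − (1+0.076)^−6] / 0.076 = 57090.10312
Perpetuity value at year 6: £1,880.00 / 0.076 = 24736.84211
PV of perpetuity: 24736.84211 / (1+0.076)^6 = 15939.35080
Total PV = 57090.10312 + 15939.35080 = 73029.45393

£73029.45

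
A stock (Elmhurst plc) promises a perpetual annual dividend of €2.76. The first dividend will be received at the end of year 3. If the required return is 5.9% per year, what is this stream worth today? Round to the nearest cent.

€41.71

Value at end of year 2: C / r = €2.76 / 0.059 = €46.7797
Discount to today: PV = €46.7797 / (1 + 0.059)^2 = €46.7797 / 1.121481 = €41.71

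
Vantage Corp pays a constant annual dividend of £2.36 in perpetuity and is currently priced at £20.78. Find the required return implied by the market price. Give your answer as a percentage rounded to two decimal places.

11.36%

P = C/r ⇒ r = C/P = £2.36/£20.78 = 0.113571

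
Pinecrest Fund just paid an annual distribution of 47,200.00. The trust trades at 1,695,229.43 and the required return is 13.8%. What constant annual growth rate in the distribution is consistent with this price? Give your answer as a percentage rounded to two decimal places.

10.72%

P = D₀(1+g)/(r−g) ⇒ P(r−g) = D₀(1+g) ⇒ g(P+D₀) = P·r − D₀
g = (P·r − D₀)/(P + D₀) = (1,695,229.43×0.138 − 47,200.00) / (1,695,229.43 + 47,200.00) = 0.107173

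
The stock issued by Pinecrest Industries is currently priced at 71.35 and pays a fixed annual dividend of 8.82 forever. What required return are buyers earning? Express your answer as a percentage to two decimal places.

12.36%

P = C/r ⇒ r = C/P = 8.82/71.35 = 0.123616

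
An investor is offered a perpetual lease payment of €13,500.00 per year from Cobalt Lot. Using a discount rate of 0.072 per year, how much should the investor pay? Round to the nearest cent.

€187500.00

Level perpetuity: PV = C / r = €13,500.00 / 0.072 = €187,500.00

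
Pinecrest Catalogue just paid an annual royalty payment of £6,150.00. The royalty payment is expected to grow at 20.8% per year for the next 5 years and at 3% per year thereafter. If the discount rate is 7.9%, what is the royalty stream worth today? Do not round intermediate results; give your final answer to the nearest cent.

£271077.91

D_1 = 7429.20000
D_2 = 8974.47360
D_3 = 10841.16411
D_4 = 13096.12624
D_5 = 15820.12050
Terminal value at year 5: TV = D_5×(1+g_2)/(r−g_2) = 16294.72412/0.049 = 332545.39015
P_0 = D_1/(1+r)^1 + D_2/(1+r)^2 + D_3/(1+r)^3 + D_4/(1+r)^4 + D_5/(1+r)^5 + TV/(1+r)^5
    = 6885.26413 + 7708.43288 + 8630.01568 + 9661.77844 + 10816.89375 + 227375.52166 = 271077.90654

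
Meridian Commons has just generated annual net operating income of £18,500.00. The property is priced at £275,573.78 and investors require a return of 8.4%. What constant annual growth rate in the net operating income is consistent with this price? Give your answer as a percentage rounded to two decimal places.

1.58%

P = D₀(1+g)/(r−g) ⇒ P(r−g) = D₀(1+g) ⇒ g(P+D₀) = P·r − D₀
g = (P·r − D₀)/(P + D₀) = (£275,573.78×0.084 − £18,500.00) / (£275,573.78 + £18,500.00) = 0.015806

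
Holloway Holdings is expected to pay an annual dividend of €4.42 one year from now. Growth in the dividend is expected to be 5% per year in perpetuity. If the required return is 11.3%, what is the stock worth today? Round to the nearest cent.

€70.16

Growing perpetuity: P = D₁ / (r − g) = €4.4200 / (0.113 − 0.05) = €70.16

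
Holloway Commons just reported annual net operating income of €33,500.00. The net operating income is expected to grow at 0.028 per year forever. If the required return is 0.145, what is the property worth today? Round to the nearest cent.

D₁ = D₀ × (1 + g) = €33,500.00 × 1.028 = €34,438.0000
Growing perpetuity: P = D₁ / (r − g) = €34,438.0000 / (0.145 − 0.028) = €294,341.88

€294341.88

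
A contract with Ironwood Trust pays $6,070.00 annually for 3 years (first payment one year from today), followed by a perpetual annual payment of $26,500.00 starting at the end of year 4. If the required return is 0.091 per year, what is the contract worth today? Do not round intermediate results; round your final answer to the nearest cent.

PV of 3-year annuity: $6,070.00 × [1 − (1+0.091)^−3] / 0.091 = 15337.61610
Perpetuity value at year 3: $26,500.00 / 0.091 = 291208.79121
PV of perpetuity: 291208.79121 / (1+0.091)^3 = 224248.85273
Total PV = 15337.61610 + 224248.85273 = 239586.46883

$239586.47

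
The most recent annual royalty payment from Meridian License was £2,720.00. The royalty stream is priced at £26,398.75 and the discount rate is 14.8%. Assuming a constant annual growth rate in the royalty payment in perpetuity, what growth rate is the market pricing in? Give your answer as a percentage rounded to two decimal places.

4.08%

P = D₀(1+g)/(r−g) ⇒ P(r−g) = D₀(1+g) ⇒ g(P+D₀) = P·r − D₀
g = (P·r − D₀)/(P + D₀) = (£26,398.75×0.148 − £2,720.00) / (£26,398.75 + £2,720.00) = 0.040765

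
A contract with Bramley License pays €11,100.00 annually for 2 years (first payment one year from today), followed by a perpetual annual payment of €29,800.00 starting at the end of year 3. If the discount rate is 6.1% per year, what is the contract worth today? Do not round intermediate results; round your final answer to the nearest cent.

PV of 2-year annuity: €11,100.00 × [1 − (1+0.061)^−2] / 0.061 = 20322.17574
Perpetuity value at year 2: €29,800.00 / 0.061 = 488524.59016
PV of perpetuity: 488524.59016 / (1+0.061)^2 = 433965.95619
Total PV = 20322.17574 + 433965.95619 = 454288.13193

€454288.13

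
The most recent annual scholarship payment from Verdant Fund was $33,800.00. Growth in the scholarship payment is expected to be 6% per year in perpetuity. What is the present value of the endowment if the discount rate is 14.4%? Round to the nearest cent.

D₁ = D₀ × (1 + g) = $33,800.00 × 1.06 = $35,828.0000
Growing perpetuity: P = D₁ / (r − g) = $35,828.0000 / (0.144 − 0.06) = $426,523.81

$426523.81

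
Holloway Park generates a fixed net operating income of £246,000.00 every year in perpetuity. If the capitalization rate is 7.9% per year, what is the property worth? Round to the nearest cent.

Level perpetuity: PV = C / r = £246,000.00 / 0.079 = £3,113,924.05

£3113924.05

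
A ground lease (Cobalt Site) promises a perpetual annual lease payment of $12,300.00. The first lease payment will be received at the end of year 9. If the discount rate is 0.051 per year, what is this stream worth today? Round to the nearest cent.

Value at end of year 8: C / r = $12,300.00 / 0.051 = $241,176.4706
Discount to today: PV = $241,176.4706 / (1 + 0.051)^8 = $241,176.4706 / 1.488750 = $161,999.33

$161999.33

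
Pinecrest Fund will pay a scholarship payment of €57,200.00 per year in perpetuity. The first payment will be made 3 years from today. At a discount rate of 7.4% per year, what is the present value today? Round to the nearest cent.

€670124.89

Value at end of year 2: C / r = €57,200.00 / 0.074 = €772,972.9730
Discount to today: PV = €772,972.9730 / (1 + 0.074)^2 = €772,972.9730 / 1.153476 = €670,124.89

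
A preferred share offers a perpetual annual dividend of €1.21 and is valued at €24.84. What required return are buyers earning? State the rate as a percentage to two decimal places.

4.87%

P = C/r ⇒ r = C/P = €1.21/€24.84 = 0.048712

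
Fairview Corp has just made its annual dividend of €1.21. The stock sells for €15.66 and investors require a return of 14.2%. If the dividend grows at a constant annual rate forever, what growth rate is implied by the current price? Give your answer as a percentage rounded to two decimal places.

6.01%

P = D₀(1+g)/(r−g) ⇒ P(r−g) = D₀(1+g) ⇒ g(P+D₀) = P·r − D₀
g = (P·r − D₀)/(P + D₀) = (€15.66×0.142 − €1.21) / (€15.66 + €1.21) = 0.060090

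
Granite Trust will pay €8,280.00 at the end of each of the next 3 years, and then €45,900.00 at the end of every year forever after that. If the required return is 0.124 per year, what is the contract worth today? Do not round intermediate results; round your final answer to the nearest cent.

€280421.87

PV of 3-year annuity: €8,280.00 × [1 − (1+0.124)^−3] / 0.124 = 19751.26015
Perpetuity value at year 3: €45,900.00 / 0.124 = 370161.29032
PV of perpetuity: 370161.29032 / (1+0.124)^3 = 260670.60906
Total PV = 19751.26015 + 260670.60906 = 280421.86921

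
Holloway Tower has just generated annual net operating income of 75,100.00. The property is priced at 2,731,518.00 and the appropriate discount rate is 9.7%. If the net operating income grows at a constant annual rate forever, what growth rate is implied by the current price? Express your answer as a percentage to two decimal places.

6.76%

P = D₀(1+g)/(r−g) ⇒ P(r−g) = D₀(1+g) ⇒ g(P+D₀) = P·r − D₀
g = (P·r − D₀)/(P + D₀) = (2,731,518.00×0.097 − 75,100.00) / (2,731,518.00 + 75,100.00) = 0.067646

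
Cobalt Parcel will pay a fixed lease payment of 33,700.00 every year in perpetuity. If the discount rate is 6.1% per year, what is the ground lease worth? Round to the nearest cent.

Level perpetuity: PV = C / r = 33,700.00 / 0.061 = 552,459.02

552459.02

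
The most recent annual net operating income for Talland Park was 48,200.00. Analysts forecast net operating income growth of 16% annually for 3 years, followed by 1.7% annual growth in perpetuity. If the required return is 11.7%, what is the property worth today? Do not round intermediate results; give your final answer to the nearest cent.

D_1 = 55912.00000
D_2 = 64857.92000
D_3 = 75235.18720
Terminal value at year 3: TV = D_3×(1+g_2)/(r−g_2) = 76514.18538/0.1 = 765141.85382
P_0 = D_1/(1+r)^1 + D_2/(1+r)^2 + D_3/(1+r)^3 + TV/(1+r)^3
    = 50055.50582 + 51982.44114 + 53983.55570 + 549012.76149 = 705034.26415

705034.26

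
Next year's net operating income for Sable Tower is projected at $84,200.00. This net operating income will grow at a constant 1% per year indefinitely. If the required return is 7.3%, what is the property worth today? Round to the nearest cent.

$1336507.94

Growing perpetuity: P = D₁ / (r − g) = $84,200.0000 / (0.073 − 0.01) = $1,336,507.94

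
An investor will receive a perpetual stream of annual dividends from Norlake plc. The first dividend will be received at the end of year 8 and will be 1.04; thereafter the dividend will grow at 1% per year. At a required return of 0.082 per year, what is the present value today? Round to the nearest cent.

8.32

Value at end of year 7: C₁ / (r − g) = 1.04 / (0.082 − 0.01) = 14.4444
Discount to today: PV = 14.4444 / (1 + 0.082)^7 = 14.4444 / 1.736164 = 8.32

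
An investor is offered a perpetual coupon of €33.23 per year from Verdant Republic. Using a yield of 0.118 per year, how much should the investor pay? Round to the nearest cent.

€281.61

Level perpetuity: PV = C / r = €33.23 / 0.118 = €281.61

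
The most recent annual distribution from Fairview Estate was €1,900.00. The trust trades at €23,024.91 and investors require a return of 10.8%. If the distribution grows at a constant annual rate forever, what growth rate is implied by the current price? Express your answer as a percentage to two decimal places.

2.35%

P = D₀(1+g)/(r−g) ⇒ P(r−g) = D₀(1+g) ⇒ g(P+D₀) = P·r − D₀
g = (P·r − D₀)/(P + D₀) = (€23,024.91×0.108 − €1,900.00) / (€23,024.91 + €1,900.00) = 0.023538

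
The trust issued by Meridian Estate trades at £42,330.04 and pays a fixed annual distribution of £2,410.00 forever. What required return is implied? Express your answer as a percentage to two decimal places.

5.69%

P = C/r ⇒ r = C/P = £2,410.00/£42,330.04 = 0.056934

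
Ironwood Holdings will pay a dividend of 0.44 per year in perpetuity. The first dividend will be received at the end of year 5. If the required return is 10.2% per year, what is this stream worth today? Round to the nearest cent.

2.93

Value at end of year 4: C / r = 0.44 / 0.102 = 4.3137
Discount to today: PV = 4.3137 / (1 + 0.102)^4 = 4.3137 / 1.474777 = 2.93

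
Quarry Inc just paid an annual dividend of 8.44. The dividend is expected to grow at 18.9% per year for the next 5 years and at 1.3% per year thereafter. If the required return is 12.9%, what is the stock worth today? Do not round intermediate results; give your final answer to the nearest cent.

144.91

D_1 = 10.03516
D_2 = 11.93181
D_3 = 14.18692
D_4 = 16.86824
D_5 = 20.05634
Terminal value at year 5: TV = D_5×(1+g_2)/(r−g_2) = 20.31707/0.116 = 175.14719
P_0 = D_1/(1+r)^1 + D_2/(1+r)^2 + D_3/(1+r)^3 + D_4/(1+r)^4 + D_5/(1+r)^5 + TV/(1+r)^5
    = 8.88854 + 9.36091 + 9.85839 + 10.38231 + 10.93407 + 95.48463 = 144.90886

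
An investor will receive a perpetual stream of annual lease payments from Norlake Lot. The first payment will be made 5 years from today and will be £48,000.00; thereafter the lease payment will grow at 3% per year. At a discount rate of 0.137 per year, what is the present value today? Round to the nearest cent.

Value at end of year 4: C₁ / (r − g) = £48,000.00 / (0.137 − 0.03) = £448,598.1308
Discount to today: PV = £448,598.1308 / (1 + 0.137)^4 = £448,598.1308 / 1.671252 = £268,420.45

£268420.45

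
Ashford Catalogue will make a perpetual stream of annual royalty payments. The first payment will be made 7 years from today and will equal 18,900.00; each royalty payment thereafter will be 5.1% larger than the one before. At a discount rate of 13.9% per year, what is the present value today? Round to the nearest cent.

98364.14

Value at end of year 6: C₁ / (r − g) = 18,900.00 / (0.139 − 0.051) = 214,772.7273
Discount to today: PV = 214,772.7273 / (1 + 0.139)^6 = 214,772.7273 / 2.183445 = 98,364.14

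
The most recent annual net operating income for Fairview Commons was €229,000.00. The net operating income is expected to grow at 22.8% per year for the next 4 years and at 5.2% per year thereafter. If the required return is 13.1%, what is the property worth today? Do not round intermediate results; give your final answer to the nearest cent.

D_1 = 281212.00000
D_2 = 345328.33600
D_3 = 424063.19661
D_4 = 520749.60543
Terminal value at year 4: TV = D_4×(1+g_2)/(r−g_2) = 547828.58492/0.079 = 6934539.04959
P_0 = D_1/(1+r)^1 + D_2/(1+r)^2 + D_3/(1+r)^3 + D_4/(1+r)^4 + TV/(1+r)^4
    = 248640.14147 + 269964.71593 + 293118.18848 + 318257.41419 + 4238060.75607 = 5368041.21614

€5368041.22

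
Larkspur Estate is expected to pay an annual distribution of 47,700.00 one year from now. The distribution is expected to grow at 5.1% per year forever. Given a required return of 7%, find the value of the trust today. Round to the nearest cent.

2510526.32

Growing perpetuity: P = D₁ / (r − g) = 47,700.0000 / (0.07 − 0.051) = 2,510,526.32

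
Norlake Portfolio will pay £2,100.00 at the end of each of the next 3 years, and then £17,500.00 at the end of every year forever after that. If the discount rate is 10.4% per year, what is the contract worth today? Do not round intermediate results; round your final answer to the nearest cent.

PV of 3-year annuity: £2,100.00 × [1 − (1+0.104)^−3] / 0.104 = 5185.83110
Perpetuity value at year 3: £17,500.00 / 0.104 = 168269.23077
PV of perpetuity: 168269.23077 / (1+0.104)^3 = 125053.97164
Total PV = 5185.83110 + 125053.97164 = 130239.80273

£130239.80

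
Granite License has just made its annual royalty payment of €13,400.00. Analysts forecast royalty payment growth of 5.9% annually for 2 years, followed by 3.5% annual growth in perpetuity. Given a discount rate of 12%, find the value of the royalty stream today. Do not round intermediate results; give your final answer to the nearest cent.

€170525.70

D_1 = 14190.60000
D_2 = 15027.84540
Terminal value at year 2: TV = D_2×(1+g_2)/(r−g_2) = 15553.81999/0.085 = 182986.11752
P_0 = D_1/(1+r)^1 + D_2/(1+r)^2 + TV/(1+r)^2
    = 12670.17857 + 11980.10635 + 145875.41256 = 170525.69748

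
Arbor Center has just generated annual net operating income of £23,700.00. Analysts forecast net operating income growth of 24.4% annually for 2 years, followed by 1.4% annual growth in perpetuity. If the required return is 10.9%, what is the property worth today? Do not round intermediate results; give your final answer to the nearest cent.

£374709.02

D_1 = 29482.80000
D_2 = 36676.60320
Terminal value at year 2: TV = D_2×(1+g_2)/(r−g_2) = 37190.07564/0.095 = 391474.48047
P_0 = D_1/(1+r)^1 + D_2/(1+r)^2 + TV/(1+r)^2
    = 26585.03156 + 29821.26173 + 318302.73048 = 374709.02378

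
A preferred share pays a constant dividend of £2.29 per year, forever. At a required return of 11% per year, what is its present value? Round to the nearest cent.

Level perpetuity: PV = C / r = £2.29 / 0.11 = £20.82

£20.82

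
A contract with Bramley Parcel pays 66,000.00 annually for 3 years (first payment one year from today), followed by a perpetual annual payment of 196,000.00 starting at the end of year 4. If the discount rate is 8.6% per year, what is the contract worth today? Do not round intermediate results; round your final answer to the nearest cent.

PV of 3-year annuity: 66,000.00 × [1 − (1+0.086)^−3] / 0.086 = 168263.65416
Perpetuity value at year 3: 196,000.00 / 0.086 = 2279069.76744
PV of perpetuity: 2279069.76744 / (1+0.086)^3 = 1779377.70357
Total PV = 168263.65416 + 1779377.70357 = 1947641.35773

1947641.36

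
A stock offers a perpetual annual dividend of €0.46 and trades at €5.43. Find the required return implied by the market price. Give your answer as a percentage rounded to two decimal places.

8.47%

P = C/r ⇒ r = C/P = €0.46/€5.43 = 0.084715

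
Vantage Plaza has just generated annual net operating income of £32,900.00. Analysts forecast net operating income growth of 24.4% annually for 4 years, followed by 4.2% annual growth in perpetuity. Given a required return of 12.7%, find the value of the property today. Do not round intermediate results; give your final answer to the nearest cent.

D_1 = 40927.60000
D_2 = 50913.93440
D_3 = 63336.93439
D_4 = 78791.14639
Terminal value at year 4: TV = D_4×(1+g_2)/(r−g_2) = 82100.37453/0.085 = 965886.75922
P_0 = D_1/(1+r)^1 + D_2/(1+r)^2 + D_3/(1+r)^3 + D_4/(1+r)^4 + TV/(1+r)^4
    = 36315.52795 + 40085.64043 + 44247.14880 + 48840.68599 + 598729.35061 = 768218.35379

£768218.35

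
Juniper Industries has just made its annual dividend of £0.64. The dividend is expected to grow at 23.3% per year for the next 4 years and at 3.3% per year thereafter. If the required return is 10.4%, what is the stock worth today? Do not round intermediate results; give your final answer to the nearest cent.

D_1 = 0.78912
D_2 = 0.97298
D_3 = 1.19969
D_4 = 1.47922
Terminal value at year 4: TV = D_4×(1+g_2)/(r−g_2) = 1.52803/0.071 = 21.52159
P_0 = D_1/(1+r)^1 + D_2/(1+r)^2 + D_3/(1+r)^3 + D_4/(1+r)^4 + TV/(1+r)^4
    = 0.71478 + 0.79830 + 0.89158 + 0.99576 + 14.48765 = 17.88808

£17.89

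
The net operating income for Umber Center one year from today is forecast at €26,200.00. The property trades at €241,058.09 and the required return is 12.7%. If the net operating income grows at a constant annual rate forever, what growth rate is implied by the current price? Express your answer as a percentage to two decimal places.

1.83%

P = D₁/(r−g) ⇒ g = r − D₁/P = 0.127 − €26,200.00/€241,058.09 = 0.018313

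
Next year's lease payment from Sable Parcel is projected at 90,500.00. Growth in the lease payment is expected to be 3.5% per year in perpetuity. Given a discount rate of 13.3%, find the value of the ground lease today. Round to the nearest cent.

923469.39

Growing perpetuity: P = D₁ / (r − g) = 90,500.0000 / (0.133 − 0.035) = 923,469.39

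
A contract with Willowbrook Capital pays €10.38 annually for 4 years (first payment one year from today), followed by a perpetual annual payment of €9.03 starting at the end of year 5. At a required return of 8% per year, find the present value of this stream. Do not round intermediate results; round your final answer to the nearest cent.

PV of 4-year annuity: €10.38 × [1 − (1+0.08)^−4] / 0.08 = 34.37988
Perpetuity value at year 4: €9.03 / 0.08 = 112.87500
PV of perpetuity: 112.87500 / (1+0.08)^4 = 82.96649
Total PV = 34.37988 + 82.96649 = 117.34637

€117.35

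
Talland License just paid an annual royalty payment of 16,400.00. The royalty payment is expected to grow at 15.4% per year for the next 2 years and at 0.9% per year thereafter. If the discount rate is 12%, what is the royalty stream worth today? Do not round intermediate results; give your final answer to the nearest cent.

192574.68

D_1 = 18925.60000
D_2 = 21840.14240
Terminal value at year 2: TV = D_2×(1+g_2)/(r−g_2) = 22036.70368/0.111 = 198528.86200
P_0 = D_1/(1+r)^1 + D_2/(1+r)^2 + TV/(1+r)^2
    = 16897.85714 + 17410.82781 + 158265.99330 = 192574.67825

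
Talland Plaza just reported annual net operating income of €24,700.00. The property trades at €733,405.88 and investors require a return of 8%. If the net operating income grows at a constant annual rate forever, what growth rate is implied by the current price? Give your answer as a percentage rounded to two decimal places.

P = D₀(1+g)/(r−g) ⇒ P(r−g) = D₀(1+g) ⇒ g(P+D₀) = P·r − D₀
g = (P·r − D₀)/(P + D₀) = (€733,405.88×0.08 − €24,700.00) / (€733,405.88 + €24,700.00) = 0.044812

4.48%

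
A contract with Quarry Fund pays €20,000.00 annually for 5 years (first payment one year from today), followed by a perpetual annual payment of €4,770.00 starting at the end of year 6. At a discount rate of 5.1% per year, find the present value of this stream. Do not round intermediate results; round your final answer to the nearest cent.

€159285.47

PV of 5-year annuity: €20,000.00 × [1 − (1+0.051)^−5] / 0.051 = 86350.69566
Perpetuity value at year 5: €4,770.00 / 0.051 = 93529.41176
PV of perpetuity: 93529.41176 / (1+0.051)^5 = 72934.77085
Total PV = 86350.69566 + 72934.77085 = 159285.46651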